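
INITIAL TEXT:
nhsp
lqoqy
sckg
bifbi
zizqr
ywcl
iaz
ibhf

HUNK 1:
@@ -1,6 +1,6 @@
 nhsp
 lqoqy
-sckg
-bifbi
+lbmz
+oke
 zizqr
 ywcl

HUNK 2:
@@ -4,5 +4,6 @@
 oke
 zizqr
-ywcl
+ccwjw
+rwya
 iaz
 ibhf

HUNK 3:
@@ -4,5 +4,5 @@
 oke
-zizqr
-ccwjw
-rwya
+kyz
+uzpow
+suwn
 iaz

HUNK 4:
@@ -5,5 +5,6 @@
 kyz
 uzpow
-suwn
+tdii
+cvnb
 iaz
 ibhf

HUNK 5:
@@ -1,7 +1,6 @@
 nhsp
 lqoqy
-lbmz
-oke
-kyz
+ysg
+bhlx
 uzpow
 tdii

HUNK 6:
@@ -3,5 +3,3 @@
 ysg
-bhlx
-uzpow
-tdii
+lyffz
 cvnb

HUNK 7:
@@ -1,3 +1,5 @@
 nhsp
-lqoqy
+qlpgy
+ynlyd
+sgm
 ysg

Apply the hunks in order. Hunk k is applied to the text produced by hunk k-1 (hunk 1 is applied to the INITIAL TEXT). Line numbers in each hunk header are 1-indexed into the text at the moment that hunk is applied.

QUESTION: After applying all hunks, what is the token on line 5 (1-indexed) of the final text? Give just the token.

Answer: ysg

Derivation:
Hunk 1: at line 1 remove [sckg,bifbi] add [lbmz,oke] -> 8 lines: nhsp lqoqy lbmz oke zizqr ywcl iaz ibhf
Hunk 2: at line 4 remove [ywcl] add [ccwjw,rwya] -> 9 lines: nhsp lqoqy lbmz oke zizqr ccwjw rwya iaz ibhf
Hunk 3: at line 4 remove [zizqr,ccwjw,rwya] add [kyz,uzpow,suwn] -> 9 lines: nhsp lqoqy lbmz oke kyz uzpow suwn iaz ibhf
Hunk 4: at line 5 remove [suwn] add [tdii,cvnb] -> 10 lines: nhsp lqoqy lbmz oke kyz uzpow tdii cvnb iaz ibhf
Hunk 5: at line 1 remove [lbmz,oke,kyz] add [ysg,bhlx] -> 9 lines: nhsp lqoqy ysg bhlx uzpow tdii cvnb iaz ibhf
Hunk 6: at line 3 remove [bhlx,uzpow,tdii] add [lyffz] -> 7 lines: nhsp lqoqy ysg lyffz cvnb iaz ibhf
Hunk 7: at line 1 remove [lqoqy] add [qlpgy,ynlyd,sgm] -> 9 lines: nhsp qlpgy ynlyd sgm ysg lyffz cvnb iaz ibhf
Final line 5: ysg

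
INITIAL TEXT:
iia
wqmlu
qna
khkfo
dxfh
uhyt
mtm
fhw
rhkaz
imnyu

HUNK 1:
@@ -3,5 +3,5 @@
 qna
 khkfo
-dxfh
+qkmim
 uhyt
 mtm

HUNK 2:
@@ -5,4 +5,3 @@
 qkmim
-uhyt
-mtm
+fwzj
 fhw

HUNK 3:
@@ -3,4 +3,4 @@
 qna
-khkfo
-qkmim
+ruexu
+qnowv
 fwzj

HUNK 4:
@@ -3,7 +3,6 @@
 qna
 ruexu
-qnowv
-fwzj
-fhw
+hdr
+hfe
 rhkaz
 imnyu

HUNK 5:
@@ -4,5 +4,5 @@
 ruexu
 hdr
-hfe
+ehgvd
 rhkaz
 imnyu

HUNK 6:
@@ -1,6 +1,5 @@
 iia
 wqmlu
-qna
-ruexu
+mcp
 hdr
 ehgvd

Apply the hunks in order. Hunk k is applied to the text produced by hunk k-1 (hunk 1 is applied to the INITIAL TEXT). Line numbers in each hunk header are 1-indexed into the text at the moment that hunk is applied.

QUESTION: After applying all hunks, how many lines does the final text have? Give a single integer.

Hunk 1: at line 3 remove [dxfh] add [qkmim] -> 10 lines: iia wqmlu qna khkfo qkmim uhyt mtm fhw rhkaz imnyu
Hunk 2: at line 5 remove [uhyt,mtm] add [fwzj] -> 9 lines: iia wqmlu qna khkfo qkmim fwzj fhw rhkaz imnyu
Hunk 3: at line 3 remove [khkfo,qkmim] add [ruexu,qnowv] -> 9 lines: iia wqmlu qna ruexu qnowv fwzj fhw rhkaz imnyu
Hunk 4: at line 3 remove [qnowv,fwzj,fhw] add [hdr,hfe] -> 8 lines: iia wqmlu qna ruexu hdr hfe rhkaz imnyu
Hunk 5: at line 4 remove [hfe] add [ehgvd] -> 8 lines: iia wqmlu qna ruexu hdr ehgvd rhkaz imnyu
Hunk 6: at line 1 remove [qna,ruexu] add [mcp] -> 7 lines: iia wqmlu mcp hdr ehgvd rhkaz imnyu
Final line count: 7

Answer: 7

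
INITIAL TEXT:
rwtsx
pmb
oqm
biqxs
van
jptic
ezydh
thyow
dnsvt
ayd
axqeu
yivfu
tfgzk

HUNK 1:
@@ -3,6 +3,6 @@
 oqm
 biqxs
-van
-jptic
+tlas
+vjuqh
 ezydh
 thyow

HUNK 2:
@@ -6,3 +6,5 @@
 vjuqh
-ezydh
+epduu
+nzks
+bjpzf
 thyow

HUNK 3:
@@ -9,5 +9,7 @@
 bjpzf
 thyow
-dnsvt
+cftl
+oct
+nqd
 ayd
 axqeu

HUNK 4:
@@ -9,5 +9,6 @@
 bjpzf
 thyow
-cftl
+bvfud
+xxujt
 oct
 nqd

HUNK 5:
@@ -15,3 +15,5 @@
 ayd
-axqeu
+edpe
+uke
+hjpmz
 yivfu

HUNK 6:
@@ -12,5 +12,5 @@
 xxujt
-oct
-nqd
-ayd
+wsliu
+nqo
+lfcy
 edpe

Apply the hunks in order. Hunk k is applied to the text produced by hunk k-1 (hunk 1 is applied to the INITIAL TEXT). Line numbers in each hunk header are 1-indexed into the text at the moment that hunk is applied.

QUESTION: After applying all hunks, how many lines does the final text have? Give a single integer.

Hunk 1: at line 3 remove [van,jptic] add [tlas,vjuqh] -> 13 lines: rwtsx pmb oqm biqxs tlas vjuqh ezydh thyow dnsvt ayd axqeu yivfu tfgzk
Hunk 2: at line 6 remove [ezydh] add [epduu,nzks,bjpzf] -> 15 lines: rwtsx pmb oqm biqxs tlas vjuqh epduu nzks bjpzf thyow dnsvt ayd axqeu yivfu tfgzk
Hunk 3: at line 9 remove [dnsvt] add [cftl,oct,nqd] -> 17 lines: rwtsx pmb oqm biqxs tlas vjuqh epduu nzks bjpzf thyow cftl oct nqd ayd axqeu yivfu tfgzk
Hunk 4: at line 9 remove [cftl] add [bvfud,xxujt] -> 18 lines: rwtsx pmb oqm biqxs tlas vjuqh epduu nzks bjpzf thyow bvfud xxujt oct nqd ayd axqeu yivfu tfgzk
Hunk 5: at line 15 remove [axqeu] add [edpe,uke,hjpmz] -> 20 lines: rwtsx pmb oqm biqxs tlas vjuqh epduu nzks bjpzf thyow bvfud xxujt oct nqd ayd edpe uke hjpmz yivfu tfgzk
Hunk 6: at line 12 remove [oct,nqd,ayd] add [wsliu,nqo,lfcy] -> 20 lines: rwtsx pmb oqm biqxs tlas vjuqh epduu nzks bjpzf thyow bvfud xxujt wsliu nqo lfcy edpe uke hjpmz yivfu tfgzk
Final line count: 20

Answer: 20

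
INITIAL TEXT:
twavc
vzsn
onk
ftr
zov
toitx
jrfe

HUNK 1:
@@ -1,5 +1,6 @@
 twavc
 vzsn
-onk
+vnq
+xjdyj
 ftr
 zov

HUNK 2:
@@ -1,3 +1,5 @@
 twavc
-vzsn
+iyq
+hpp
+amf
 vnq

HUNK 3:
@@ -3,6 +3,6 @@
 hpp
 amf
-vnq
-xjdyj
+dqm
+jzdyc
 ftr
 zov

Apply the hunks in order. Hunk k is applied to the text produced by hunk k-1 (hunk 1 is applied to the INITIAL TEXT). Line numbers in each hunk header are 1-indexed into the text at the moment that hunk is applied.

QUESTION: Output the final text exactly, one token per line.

Hunk 1: at line 1 remove [onk] add [vnq,xjdyj] -> 8 lines: twavc vzsn vnq xjdyj ftr zov toitx jrfe
Hunk 2: at line 1 remove [vzsn] add [iyq,hpp,amf] -> 10 lines: twavc iyq hpp amf vnq xjdyj ftr zov toitx jrfe
Hunk 3: at line 3 remove [vnq,xjdyj] add [dqm,jzdyc] -> 10 lines: twavc iyq hpp amf dqm jzdyc ftr zov toitx jrfe

Answer: twavc
iyq
hpp
amf
dqm
jzdyc
ftr
zov
toitx
jrfe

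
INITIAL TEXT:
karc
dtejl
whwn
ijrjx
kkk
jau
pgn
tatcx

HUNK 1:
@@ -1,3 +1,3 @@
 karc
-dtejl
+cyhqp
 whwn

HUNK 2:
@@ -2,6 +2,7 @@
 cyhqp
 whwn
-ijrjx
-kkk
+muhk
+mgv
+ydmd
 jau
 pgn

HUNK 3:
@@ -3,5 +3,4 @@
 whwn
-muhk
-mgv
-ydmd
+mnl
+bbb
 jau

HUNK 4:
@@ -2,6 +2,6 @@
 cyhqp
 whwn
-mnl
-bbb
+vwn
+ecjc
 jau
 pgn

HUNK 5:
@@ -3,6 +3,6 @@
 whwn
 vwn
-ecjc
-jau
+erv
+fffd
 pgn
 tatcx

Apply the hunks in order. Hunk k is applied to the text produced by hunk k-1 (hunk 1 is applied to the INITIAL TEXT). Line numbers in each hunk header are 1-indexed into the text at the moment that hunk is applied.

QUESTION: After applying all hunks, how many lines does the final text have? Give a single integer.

Answer: 8

Derivation:
Hunk 1: at line 1 remove [dtejl] add [cyhqp] -> 8 lines: karc cyhqp whwn ijrjx kkk jau pgn tatcx
Hunk 2: at line 2 remove [ijrjx,kkk] add [muhk,mgv,ydmd] -> 9 lines: karc cyhqp whwn muhk mgv ydmd jau pgn tatcx
Hunk 3: at line 3 remove [muhk,mgv,ydmd] add [mnl,bbb] -> 8 lines: karc cyhqp whwn mnl bbb jau pgn tatcx
Hunk 4: at line 2 remove [mnl,bbb] add [vwn,ecjc] -> 8 lines: karc cyhqp whwn vwn ecjc jau pgn tatcx
Hunk 5: at line 3 remove [ecjc,jau] add [erv,fffd] -> 8 lines: karc cyhqp whwn vwn erv fffd pgn tatcx
Final line count: 8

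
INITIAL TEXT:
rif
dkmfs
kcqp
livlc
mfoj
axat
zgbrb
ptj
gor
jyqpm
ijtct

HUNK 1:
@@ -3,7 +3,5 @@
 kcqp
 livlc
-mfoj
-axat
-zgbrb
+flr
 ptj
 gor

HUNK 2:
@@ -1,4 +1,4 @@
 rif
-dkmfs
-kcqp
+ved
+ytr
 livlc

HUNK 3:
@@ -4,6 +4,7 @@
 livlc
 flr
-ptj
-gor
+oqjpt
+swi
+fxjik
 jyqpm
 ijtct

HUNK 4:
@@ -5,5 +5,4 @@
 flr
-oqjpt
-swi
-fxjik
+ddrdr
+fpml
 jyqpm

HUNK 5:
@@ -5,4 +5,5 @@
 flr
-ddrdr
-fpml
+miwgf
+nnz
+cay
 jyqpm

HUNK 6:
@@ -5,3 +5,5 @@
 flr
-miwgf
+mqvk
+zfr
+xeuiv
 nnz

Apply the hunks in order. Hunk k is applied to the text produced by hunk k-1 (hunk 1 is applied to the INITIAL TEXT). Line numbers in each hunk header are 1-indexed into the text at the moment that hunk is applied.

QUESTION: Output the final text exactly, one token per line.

Hunk 1: at line 3 remove [mfoj,axat,zgbrb] add [flr] -> 9 lines: rif dkmfs kcqp livlc flr ptj gor jyqpm ijtct
Hunk 2: at line 1 remove [dkmfs,kcqp] add [ved,ytr] -> 9 lines: rif ved ytr livlc flr ptj gor jyqpm ijtct
Hunk 3: at line 4 remove [ptj,gor] add [oqjpt,swi,fxjik] -> 10 lines: rif ved ytr livlc flr oqjpt swi fxjik jyqpm ijtct
Hunk 4: at line 5 remove [oqjpt,swi,fxjik] add [ddrdr,fpml] -> 9 lines: rif ved ytr livlc flr ddrdr fpml jyqpm ijtct
Hunk 5: at line 5 remove [ddrdr,fpml] add [miwgf,nnz,cay] -> 10 lines: rif ved ytr livlc flr miwgf nnz cay jyqpm ijtct
Hunk 6: at line 5 remove [miwgf] add [mqvk,zfr,xeuiv] -> 12 lines: rif ved ytr livlc flr mqvk zfr xeuiv nnz cay jyqpm ijtct

Answer: rif
ved
ytr
livlc
flr
mqvk
zfr
xeuiv
nnz
cay
jyqpm
ijtct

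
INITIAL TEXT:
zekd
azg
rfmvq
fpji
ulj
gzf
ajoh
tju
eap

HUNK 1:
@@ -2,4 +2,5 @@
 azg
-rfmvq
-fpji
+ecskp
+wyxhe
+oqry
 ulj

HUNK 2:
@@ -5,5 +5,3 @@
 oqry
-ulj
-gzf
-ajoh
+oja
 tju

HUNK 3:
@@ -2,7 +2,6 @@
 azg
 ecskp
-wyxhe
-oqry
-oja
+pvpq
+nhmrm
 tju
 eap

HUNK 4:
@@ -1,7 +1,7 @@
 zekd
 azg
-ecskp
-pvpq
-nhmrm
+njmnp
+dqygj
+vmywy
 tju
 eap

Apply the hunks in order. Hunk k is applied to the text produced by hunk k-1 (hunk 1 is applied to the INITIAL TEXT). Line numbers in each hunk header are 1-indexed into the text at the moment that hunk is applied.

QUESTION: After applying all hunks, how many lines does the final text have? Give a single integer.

Hunk 1: at line 2 remove [rfmvq,fpji] add [ecskp,wyxhe,oqry] -> 10 lines: zekd azg ecskp wyxhe oqry ulj gzf ajoh tju eap
Hunk 2: at line 5 remove [ulj,gzf,ajoh] add [oja] -> 8 lines: zekd azg ecskp wyxhe oqry oja tju eap
Hunk 3: at line 2 remove [wyxhe,oqry,oja] add [pvpq,nhmrm] -> 7 lines: zekd azg ecskp pvpq nhmrm tju eap
Hunk 4: at line 1 remove [ecskp,pvpq,nhmrm] add [njmnp,dqygj,vmywy] -> 7 lines: zekd azg njmnp dqygj vmywy tju eap
Final line count: 7

Answer: 7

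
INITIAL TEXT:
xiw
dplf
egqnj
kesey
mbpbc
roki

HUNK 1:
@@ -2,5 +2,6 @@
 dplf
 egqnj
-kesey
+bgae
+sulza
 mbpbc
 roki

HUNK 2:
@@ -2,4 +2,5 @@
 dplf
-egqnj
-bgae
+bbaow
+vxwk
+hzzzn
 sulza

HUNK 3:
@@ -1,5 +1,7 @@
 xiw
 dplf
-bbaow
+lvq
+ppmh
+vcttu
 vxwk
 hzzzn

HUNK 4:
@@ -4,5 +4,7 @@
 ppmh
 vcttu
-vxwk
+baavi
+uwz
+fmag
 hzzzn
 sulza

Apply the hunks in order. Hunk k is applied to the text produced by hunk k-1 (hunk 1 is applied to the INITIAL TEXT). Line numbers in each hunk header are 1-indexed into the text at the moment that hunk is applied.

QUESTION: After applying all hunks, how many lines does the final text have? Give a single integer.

Hunk 1: at line 2 remove [kesey] add [bgae,sulza] -> 7 lines: xiw dplf egqnj bgae sulza mbpbc roki
Hunk 2: at line 2 remove [egqnj,bgae] add [bbaow,vxwk,hzzzn] -> 8 lines: xiw dplf bbaow vxwk hzzzn sulza mbpbc roki
Hunk 3: at line 1 remove [bbaow] add [lvq,ppmh,vcttu] -> 10 lines: xiw dplf lvq ppmh vcttu vxwk hzzzn sulza mbpbc roki
Hunk 4: at line 4 remove [vxwk] add [baavi,uwz,fmag] -> 12 lines: xiw dplf lvq ppmh vcttu baavi uwz fmag hzzzn sulza mbpbc roki
Final line count: 12

Answer: 12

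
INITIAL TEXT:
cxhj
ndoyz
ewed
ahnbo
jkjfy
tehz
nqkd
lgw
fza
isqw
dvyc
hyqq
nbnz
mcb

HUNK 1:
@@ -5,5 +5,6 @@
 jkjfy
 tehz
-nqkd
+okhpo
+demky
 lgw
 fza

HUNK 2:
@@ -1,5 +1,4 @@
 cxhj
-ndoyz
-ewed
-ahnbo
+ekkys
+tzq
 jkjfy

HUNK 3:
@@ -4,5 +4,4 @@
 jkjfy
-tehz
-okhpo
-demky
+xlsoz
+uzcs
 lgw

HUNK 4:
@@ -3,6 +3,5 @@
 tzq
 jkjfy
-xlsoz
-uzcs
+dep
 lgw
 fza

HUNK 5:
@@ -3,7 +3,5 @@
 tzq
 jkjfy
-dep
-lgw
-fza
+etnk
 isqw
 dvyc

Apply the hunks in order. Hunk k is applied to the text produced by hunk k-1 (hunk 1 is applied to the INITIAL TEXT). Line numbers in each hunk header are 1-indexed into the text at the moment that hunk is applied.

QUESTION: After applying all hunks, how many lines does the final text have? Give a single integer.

Hunk 1: at line 5 remove [nqkd] add [okhpo,demky] -> 15 lines: cxhj ndoyz ewed ahnbo jkjfy tehz okhpo demky lgw fza isqw dvyc hyqq nbnz mcb
Hunk 2: at line 1 remove [ndoyz,ewed,ahnbo] add [ekkys,tzq] -> 14 lines: cxhj ekkys tzq jkjfy tehz okhpo demky lgw fza isqw dvyc hyqq nbnz mcb
Hunk 3: at line 4 remove [tehz,okhpo,demky] add [xlsoz,uzcs] -> 13 lines: cxhj ekkys tzq jkjfy xlsoz uzcs lgw fza isqw dvyc hyqq nbnz mcb
Hunk 4: at line 3 remove [xlsoz,uzcs] add [dep] -> 12 lines: cxhj ekkys tzq jkjfy dep lgw fza isqw dvyc hyqq nbnz mcb
Hunk 5: at line 3 remove [dep,lgw,fza] add [etnk] -> 10 lines: cxhj ekkys tzq jkjfy etnk isqw dvyc hyqq nbnz mcb
Final line count: 10

Answer: 10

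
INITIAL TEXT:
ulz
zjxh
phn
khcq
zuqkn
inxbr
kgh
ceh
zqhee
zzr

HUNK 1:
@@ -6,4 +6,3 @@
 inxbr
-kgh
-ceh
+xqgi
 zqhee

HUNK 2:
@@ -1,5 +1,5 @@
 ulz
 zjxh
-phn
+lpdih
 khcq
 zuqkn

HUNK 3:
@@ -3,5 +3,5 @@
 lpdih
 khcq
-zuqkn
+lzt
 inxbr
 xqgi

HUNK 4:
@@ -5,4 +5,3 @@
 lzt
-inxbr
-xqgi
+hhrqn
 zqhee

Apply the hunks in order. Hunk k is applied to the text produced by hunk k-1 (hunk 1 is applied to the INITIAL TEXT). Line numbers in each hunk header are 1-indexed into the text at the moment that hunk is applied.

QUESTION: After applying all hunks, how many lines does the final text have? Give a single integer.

Answer: 8

Derivation:
Hunk 1: at line 6 remove [kgh,ceh] add [xqgi] -> 9 lines: ulz zjxh phn khcq zuqkn inxbr xqgi zqhee zzr
Hunk 2: at line 1 remove [phn] add [lpdih] -> 9 lines: ulz zjxh lpdih khcq zuqkn inxbr xqgi zqhee zzr
Hunk 3: at line 3 remove [zuqkn] add [lzt] -> 9 lines: ulz zjxh lpdih khcq lzt inxbr xqgi zqhee zzr
Hunk 4: at line 5 remove [inxbr,xqgi] add [hhrqn] -> 8 lines: ulz zjxh lpdih khcq lzt hhrqn zqhee zzr
Final line count: 8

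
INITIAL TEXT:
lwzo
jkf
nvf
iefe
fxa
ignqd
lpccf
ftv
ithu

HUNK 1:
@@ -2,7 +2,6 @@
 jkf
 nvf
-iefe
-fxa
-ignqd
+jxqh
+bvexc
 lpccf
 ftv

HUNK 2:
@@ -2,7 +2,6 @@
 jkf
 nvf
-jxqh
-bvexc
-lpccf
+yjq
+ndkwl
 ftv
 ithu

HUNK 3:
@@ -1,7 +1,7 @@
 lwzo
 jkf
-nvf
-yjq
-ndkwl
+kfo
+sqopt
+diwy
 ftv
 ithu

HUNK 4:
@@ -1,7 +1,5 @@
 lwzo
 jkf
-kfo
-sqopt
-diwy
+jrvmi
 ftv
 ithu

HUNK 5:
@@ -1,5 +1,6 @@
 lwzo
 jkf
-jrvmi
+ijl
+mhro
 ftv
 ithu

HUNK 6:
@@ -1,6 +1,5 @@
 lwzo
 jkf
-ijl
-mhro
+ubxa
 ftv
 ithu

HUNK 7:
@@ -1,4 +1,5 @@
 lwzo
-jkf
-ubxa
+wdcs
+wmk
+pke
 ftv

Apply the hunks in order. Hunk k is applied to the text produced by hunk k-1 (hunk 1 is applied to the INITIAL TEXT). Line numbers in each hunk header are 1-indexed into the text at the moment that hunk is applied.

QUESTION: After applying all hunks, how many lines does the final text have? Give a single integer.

Answer: 6

Derivation:
Hunk 1: at line 2 remove [iefe,fxa,ignqd] add [jxqh,bvexc] -> 8 lines: lwzo jkf nvf jxqh bvexc lpccf ftv ithu
Hunk 2: at line 2 remove [jxqh,bvexc,lpccf] add [yjq,ndkwl] -> 7 lines: lwzo jkf nvf yjq ndkwl ftv ithu
Hunk 3: at line 1 remove [nvf,yjq,ndkwl] add [kfo,sqopt,diwy] -> 7 lines: lwzo jkf kfo sqopt diwy ftv ithu
Hunk 4: at line 1 remove [kfo,sqopt,diwy] add [jrvmi] -> 5 lines: lwzo jkf jrvmi ftv ithu
Hunk 5: at line 1 remove [jrvmi] add [ijl,mhro] -> 6 lines: lwzo jkf ijl mhro ftv ithu
Hunk 6: at line 1 remove [ijl,mhro] add [ubxa] -> 5 lines: lwzo jkf ubxa ftv ithu
Hunk 7: at line 1 remove [jkf,ubxa] add [wdcs,wmk,pke] -> 6 lines: lwzo wdcs wmk pke ftv ithu
Final line count: 6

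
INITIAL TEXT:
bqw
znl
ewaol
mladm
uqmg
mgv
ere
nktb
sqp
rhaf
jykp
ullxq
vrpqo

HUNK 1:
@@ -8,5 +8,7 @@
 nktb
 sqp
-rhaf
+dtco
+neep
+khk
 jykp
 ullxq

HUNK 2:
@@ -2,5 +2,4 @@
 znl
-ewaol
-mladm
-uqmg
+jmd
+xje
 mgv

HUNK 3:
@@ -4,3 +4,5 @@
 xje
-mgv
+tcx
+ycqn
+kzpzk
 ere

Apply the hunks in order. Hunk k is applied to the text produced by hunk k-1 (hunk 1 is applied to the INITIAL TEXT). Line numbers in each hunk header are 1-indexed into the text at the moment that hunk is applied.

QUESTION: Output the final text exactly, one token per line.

Hunk 1: at line 8 remove [rhaf] add [dtco,neep,khk] -> 15 lines: bqw znl ewaol mladm uqmg mgv ere nktb sqp dtco neep khk jykp ullxq vrpqo
Hunk 2: at line 2 remove [ewaol,mladm,uqmg] add [jmd,xje] -> 14 lines: bqw znl jmd xje mgv ere nktb sqp dtco neep khk jykp ullxq vrpqo
Hunk 3: at line 4 remove [mgv] add [tcx,ycqn,kzpzk] -> 16 lines: bqw znl jmd xje tcx ycqn kzpzk ere nktb sqp dtco neep khk jykp ullxq vrpqo

Answer: bqw
znl
jmd
xje
tcx
ycqn
kzpzk
ere
nktb
sqp
dtco
neep
khk
jykp
ullxq
vrpqo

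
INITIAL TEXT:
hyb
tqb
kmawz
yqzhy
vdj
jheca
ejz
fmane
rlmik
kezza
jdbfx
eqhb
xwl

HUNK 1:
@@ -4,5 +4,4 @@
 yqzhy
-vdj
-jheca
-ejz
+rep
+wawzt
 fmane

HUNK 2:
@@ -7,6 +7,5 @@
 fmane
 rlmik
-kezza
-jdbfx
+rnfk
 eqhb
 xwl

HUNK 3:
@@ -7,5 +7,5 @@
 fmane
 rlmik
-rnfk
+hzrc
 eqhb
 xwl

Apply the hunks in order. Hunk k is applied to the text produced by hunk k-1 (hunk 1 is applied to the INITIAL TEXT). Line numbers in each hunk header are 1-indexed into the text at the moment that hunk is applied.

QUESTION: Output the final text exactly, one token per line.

Answer: hyb
tqb
kmawz
yqzhy
rep
wawzt
fmane
rlmik
hzrc
eqhb
xwl

Derivation:
Hunk 1: at line 4 remove [vdj,jheca,ejz] add [rep,wawzt] -> 12 lines: hyb tqb kmawz yqzhy rep wawzt fmane rlmik kezza jdbfx eqhb xwl
Hunk 2: at line 7 remove [kezza,jdbfx] add [rnfk] -> 11 lines: hyb tqb kmawz yqzhy rep wawzt fmane rlmik rnfk eqhb xwl
Hunk 3: at line 7 remove [rnfk] add [hzrc] -> 11 lines: hyb tqb kmawz yqzhy rep wawzt fmane rlmik hzrc eqhb xwl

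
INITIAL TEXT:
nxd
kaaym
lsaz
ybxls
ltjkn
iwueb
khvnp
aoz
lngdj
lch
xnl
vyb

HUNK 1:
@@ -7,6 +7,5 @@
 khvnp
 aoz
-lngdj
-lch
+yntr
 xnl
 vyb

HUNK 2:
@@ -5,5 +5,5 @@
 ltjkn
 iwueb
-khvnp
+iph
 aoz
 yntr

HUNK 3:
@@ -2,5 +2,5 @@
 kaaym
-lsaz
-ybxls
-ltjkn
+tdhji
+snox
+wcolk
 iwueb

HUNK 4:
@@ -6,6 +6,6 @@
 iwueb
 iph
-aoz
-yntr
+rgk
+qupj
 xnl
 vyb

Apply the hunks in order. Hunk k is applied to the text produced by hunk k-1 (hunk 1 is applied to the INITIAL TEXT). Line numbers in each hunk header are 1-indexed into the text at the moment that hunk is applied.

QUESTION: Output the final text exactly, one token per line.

Answer: nxd
kaaym
tdhji
snox
wcolk
iwueb
iph
rgk
qupj
xnl
vyb

Derivation:
Hunk 1: at line 7 remove [lngdj,lch] add [yntr] -> 11 lines: nxd kaaym lsaz ybxls ltjkn iwueb khvnp aoz yntr xnl vyb
Hunk 2: at line 5 remove [khvnp] add [iph] -> 11 lines: nxd kaaym lsaz ybxls ltjkn iwueb iph aoz yntr xnl vyb
Hunk 3: at line 2 remove [lsaz,ybxls,ltjkn] add [tdhji,snox,wcolk] -> 11 lines: nxd kaaym tdhji snox wcolk iwueb iph aoz yntr xnl vyb
Hunk 4: at line 6 remove [aoz,yntr] add [rgk,qupj] -> 11 lines: nxd kaaym tdhji snox wcolk iwueb iph rgk qupj xnl vyb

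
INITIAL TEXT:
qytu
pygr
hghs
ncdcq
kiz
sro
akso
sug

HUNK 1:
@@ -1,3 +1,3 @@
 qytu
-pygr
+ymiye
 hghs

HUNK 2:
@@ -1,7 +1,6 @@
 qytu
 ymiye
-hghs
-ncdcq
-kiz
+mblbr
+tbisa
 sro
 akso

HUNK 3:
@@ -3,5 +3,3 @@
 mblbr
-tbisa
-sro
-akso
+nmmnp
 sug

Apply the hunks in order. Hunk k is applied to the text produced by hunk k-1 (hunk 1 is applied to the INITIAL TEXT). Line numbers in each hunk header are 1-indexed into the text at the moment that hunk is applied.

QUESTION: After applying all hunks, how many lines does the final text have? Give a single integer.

Hunk 1: at line 1 remove [pygr] add [ymiye] -> 8 lines: qytu ymiye hghs ncdcq kiz sro akso sug
Hunk 2: at line 1 remove [hghs,ncdcq,kiz] add [mblbr,tbisa] -> 7 lines: qytu ymiye mblbr tbisa sro akso sug
Hunk 3: at line 3 remove [tbisa,sro,akso] add [nmmnp] -> 5 lines: qytu ymiye mblbr nmmnp sug
Final line count: 5

Answer: 5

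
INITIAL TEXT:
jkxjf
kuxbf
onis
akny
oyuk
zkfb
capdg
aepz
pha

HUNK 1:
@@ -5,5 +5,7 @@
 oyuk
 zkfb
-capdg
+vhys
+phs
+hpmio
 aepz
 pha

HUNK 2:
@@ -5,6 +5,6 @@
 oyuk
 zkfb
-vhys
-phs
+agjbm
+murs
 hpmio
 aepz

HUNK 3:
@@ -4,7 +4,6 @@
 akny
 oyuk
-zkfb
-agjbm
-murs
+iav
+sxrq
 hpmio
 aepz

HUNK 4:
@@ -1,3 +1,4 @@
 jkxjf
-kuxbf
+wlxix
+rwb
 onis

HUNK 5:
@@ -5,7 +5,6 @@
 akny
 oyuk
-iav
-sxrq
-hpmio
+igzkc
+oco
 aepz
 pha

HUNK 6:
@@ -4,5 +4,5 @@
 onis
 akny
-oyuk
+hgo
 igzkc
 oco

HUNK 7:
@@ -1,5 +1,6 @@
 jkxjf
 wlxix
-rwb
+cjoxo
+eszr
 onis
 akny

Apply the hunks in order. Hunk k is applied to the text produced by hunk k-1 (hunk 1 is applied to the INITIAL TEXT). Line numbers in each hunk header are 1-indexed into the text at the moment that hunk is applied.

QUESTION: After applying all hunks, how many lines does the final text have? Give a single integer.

Hunk 1: at line 5 remove [capdg] add [vhys,phs,hpmio] -> 11 lines: jkxjf kuxbf onis akny oyuk zkfb vhys phs hpmio aepz pha
Hunk 2: at line 5 remove [vhys,phs] add [agjbm,murs] -> 11 lines: jkxjf kuxbf onis akny oyuk zkfb agjbm murs hpmio aepz pha
Hunk 3: at line 4 remove [zkfb,agjbm,murs] add [iav,sxrq] -> 10 lines: jkxjf kuxbf onis akny oyuk iav sxrq hpmio aepz pha
Hunk 4: at line 1 remove [kuxbf] add [wlxix,rwb] -> 11 lines: jkxjf wlxix rwb onis akny oyuk iav sxrq hpmio aepz pha
Hunk 5: at line 5 remove [iav,sxrq,hpmio] add [igzkc,oco] -> 10 lines: jkxjf wlxix rwb onis akny oyuk igzkc oco aepz pha
Hunk 6: at line 4 remove [oyuk] add [hgo] -> 10 lines: jkxjf wlxix rwb onis akny hgo igzkc oco aepz pha
Hunk 7: at line 1 remove [rwb] add [cjoxo,eszr] -> 11 lines: jkxjf wlxix cjoxo eszr onis akny hgo igzkc oco aepz pha
Final line count: 11

Answer: 11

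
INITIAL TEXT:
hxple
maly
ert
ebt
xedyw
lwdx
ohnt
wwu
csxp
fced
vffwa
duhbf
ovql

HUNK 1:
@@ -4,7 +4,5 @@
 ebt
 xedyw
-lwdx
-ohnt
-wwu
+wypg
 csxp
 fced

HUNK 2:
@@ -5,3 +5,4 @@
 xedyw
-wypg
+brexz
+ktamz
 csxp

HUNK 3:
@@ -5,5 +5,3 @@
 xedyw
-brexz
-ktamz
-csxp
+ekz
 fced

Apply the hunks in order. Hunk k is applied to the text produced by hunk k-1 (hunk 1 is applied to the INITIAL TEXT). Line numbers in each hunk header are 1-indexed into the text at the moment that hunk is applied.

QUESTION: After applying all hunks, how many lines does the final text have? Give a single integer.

Answer: 10

Derivation:
Hunk 1: at line 4 remove [lwdx,ohnt,wwu] add [wypg] -> 11 lines: hxple maly ert ebt xedyw wypg csxp fced vffwa duhbf ovql
Hunk 2: at line 5 remove [wypg] add [brexz,ktamz] -> 12 lines: hxple maly ert ebt xedyw brexz ktamz csxp fced vffwa duhbf ovql
Hunk 3: at line 5 remove [brexz,ktamz,csxp] add [ekz] -> 10 lines: hxple maly ert ebt xedyw ekz fced vffwa duhbf ovql
Final line count: 10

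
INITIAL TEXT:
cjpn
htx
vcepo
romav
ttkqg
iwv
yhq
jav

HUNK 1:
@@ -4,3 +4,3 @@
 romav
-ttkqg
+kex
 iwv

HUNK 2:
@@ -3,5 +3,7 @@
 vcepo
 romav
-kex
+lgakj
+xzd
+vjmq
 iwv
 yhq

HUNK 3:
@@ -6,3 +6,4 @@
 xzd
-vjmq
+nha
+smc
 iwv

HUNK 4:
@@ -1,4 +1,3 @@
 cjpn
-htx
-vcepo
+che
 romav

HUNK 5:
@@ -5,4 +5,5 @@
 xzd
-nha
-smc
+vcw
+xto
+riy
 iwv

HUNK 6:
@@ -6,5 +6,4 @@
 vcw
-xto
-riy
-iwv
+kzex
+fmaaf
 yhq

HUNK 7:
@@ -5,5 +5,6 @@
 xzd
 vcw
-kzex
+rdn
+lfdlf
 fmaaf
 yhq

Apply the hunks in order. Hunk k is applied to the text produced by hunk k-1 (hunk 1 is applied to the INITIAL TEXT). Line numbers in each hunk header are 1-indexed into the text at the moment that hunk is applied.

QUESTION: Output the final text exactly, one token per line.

Hunk 1: at line 4 remove [ttkqg] add [kex] -> 8 lines: cjpn htx vcepo romav kex iwv yhq jav
Hunk 2: at line 3 remove [kex] add [lgakj,xzd,vjmq] -> 10 lines: cjpn htx vcepo romav lgakj xzd vjmq iwv yhq jav
Hunk 3: at line 6 remove [vjmq] add [nha,smc] -> 11 lines: cjpn htx vcepo romav lgakj xzd nha smc iwv yhq jav
Hunk 4: at line 1 remove [htx,vcepo] add [che] -> 10 lines: cjpn che romav lgakj xzd nha smc iwv yhq jav
Hunk 5: at line 5 remove [nha,smc] add [vcw,xto,riy] -> 11 lines: cjpn che romav lgakj xzd vcw xto riy iwv yhq jav
Hunk 6: at line 6 remove [xto,riy,iwv] add [kzex,fmaaf] -> 10 lines: cjpn che romav lgakj xzd vcw kzex fmaaf yhq jav
Hunk 7: at line 5 remove [kzex] add [rdn,lfdlf] -> 11 lines: cjpn che romav lgakj xzd vcw rdn lfdlf fmaaf yhq jav

Answer: cjpn
che
romav
lgakj
xzd
vcw
rdn
lfdlf
fmaaf
yhq
jav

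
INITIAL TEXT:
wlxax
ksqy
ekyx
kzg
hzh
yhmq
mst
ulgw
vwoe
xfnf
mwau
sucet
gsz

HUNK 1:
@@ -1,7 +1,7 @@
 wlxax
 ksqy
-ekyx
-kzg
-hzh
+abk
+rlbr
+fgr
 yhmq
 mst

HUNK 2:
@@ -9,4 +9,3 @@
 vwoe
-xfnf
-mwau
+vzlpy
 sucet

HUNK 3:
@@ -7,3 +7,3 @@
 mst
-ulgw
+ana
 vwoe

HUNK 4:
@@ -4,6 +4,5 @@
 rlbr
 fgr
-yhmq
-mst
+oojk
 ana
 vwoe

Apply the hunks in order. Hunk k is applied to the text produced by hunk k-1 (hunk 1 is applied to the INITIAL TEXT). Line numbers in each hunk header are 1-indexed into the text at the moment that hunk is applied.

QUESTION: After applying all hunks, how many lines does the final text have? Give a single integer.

Hunk 1: at line 1 remove [ekyx,kzg,hzh] add [abk,rlbr,fgr] -> 13 lines: wlxax ksqy abk rlbr fgr yhmq mst ulgw vwoe xfnf mwau sucet gsz
Hunk 2: at line 9 remove [xfnf,mwau] add [vzlpy] -> 12 lines: wlxax ksqy abk rlbr fgr yhmq mst ulgw vwoe vzlpy sucet gsz
Hunk 3: at line 7 remove [ulgw] add [ana] -> 12 lines: wlxax ksqy abk rlbr fgr yhmq mst ana vwoe vzlpy sucet gsz
Hunk 4: at line 4 remove [yhmq,mst] add [oojk] -> 11 lines: wlxax ksqy abk rlbr fgr oojk ana vwoe vzlpy sucet gsz
Final line count: 11

Answer: 11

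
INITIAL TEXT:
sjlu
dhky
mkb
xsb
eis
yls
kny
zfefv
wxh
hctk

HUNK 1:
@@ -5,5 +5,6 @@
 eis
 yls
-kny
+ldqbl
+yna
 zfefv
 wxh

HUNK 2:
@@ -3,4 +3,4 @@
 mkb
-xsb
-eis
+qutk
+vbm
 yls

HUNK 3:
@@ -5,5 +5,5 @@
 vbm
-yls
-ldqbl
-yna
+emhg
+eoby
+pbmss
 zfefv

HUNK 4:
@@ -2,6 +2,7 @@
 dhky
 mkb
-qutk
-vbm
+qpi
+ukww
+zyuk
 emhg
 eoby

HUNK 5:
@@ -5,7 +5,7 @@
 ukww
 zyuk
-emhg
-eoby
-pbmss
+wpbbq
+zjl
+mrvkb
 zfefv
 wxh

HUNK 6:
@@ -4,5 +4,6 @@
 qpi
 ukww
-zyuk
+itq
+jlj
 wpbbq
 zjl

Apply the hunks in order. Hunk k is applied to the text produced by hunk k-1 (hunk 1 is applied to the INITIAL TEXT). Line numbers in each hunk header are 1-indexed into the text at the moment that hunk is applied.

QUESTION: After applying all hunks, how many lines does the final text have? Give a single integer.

Answer: 13

Derivation:
Hunk 1: at line 5 remove [kny] add [ldqbl,yna] -> 11 lines: sjlu dhky mkb xsb eis yls ldqbl yna zfefv wxh hctk
Hunk 2: at line 3 remove [xsb,eis] add [qutk,vbm] -> 11 lines: sjlu dhky mkb qutk vbm yls ldqbl yna zfefv wxh hctk
Hunk 3: at line 5 remove [yls,ldqbl,yna] add [emhg,eoby,pbmss] -> 11 lines: sjlu dhky mkb qutk vbm emhg eoby pbmss zfefv wxh hctk
Hunk 4: at line 2 remove [qutk,vbm] add [qpi,ukww,zyuk] -> 12 lines: sjlu dhky mkb qpi ukww zyuk emhg eoby pbmss zfefv wxh hctk
Hunk 5: at line 5 remove [emhg,eoby,pbmss] add [wpbbq,zjl,mrvkb] -> 12 lines: sjlu dhky mkb qpi ukww zyuk wpbbq zjl mrvkb zfefv wxh hctk
Hunk 6: at line 4 remove [zyuk] add [itq,jlj] -> 13 lines: sjlu dhky mkb qpi ukww itq jlj wpbbq zjl mrvkb zfefv wxh hctk
Final line count: 13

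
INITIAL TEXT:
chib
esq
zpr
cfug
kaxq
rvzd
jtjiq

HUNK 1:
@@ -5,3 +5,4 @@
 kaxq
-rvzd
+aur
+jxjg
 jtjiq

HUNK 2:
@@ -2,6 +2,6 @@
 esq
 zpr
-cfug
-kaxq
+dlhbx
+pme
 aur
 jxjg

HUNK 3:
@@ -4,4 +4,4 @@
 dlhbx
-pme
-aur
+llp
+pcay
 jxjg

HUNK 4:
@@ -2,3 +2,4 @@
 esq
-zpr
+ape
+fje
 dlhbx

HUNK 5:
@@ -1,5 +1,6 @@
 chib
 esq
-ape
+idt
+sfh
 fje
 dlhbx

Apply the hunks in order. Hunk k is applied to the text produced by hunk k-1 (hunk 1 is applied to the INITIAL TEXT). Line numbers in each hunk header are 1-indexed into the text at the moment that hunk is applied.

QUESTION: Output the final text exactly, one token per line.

Answer: chib
esq
idt
sfh
fje
dlhbx
llp
pcay
jxjg
jtjiq

Derivation:
Hunk 1: at line 5 remove [rvzd] add [aur,jxjg] -> 8 lines: chib esq zpr cfug kaxq aur jxjg jtjiq
Hunk 2: at line 2 remove [cfug,kaxq] add [dlhbx,pme] -> 8 lines: chib esq zpr dlhbx pme aur jxjg jtjiq
Hunk 3: at line 4 remove [pme,aur] add [llp,pcay] -> 8 lines: chib esq zpr dlhbx llp pcay jxjg jtjiq
Hunk 4: at line 2 remove [zpr] add [ape,fje] -> 9 lines: chib esq ape fje dlhbx llp pcay jxjg jtjiq
Hunk 5: at line 1 remove [ape] add [idt,sfh] -> 10 lines: chib esq idt sfh fje dlhbx llp pcay jxjg jtjiq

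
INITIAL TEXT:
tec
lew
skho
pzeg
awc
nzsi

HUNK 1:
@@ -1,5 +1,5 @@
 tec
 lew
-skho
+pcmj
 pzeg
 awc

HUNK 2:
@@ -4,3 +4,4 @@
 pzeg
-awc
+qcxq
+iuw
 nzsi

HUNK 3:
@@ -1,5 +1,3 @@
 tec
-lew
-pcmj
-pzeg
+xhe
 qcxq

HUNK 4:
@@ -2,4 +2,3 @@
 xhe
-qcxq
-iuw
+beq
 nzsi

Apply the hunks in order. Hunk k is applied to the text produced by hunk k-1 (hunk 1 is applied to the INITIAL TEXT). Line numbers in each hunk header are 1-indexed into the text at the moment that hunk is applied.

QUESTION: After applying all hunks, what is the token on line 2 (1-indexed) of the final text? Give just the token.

Hunk 1: at line 1 remove [skho] add [pcmj] -> 6 lines: tec lew pcmj pzeg awc nzsi
Hunk 2: at line 4 remove [awc] add [qcxq,iuw] -> 7 lines: tec lew pcmj pzeg qcxq iuw nzsi
Hunk 3: at line 1 remove [lew,pcmj,pzeg] add [xhe] -> 5 lines: tec xhe qcxq iuw nzsi
Hunk 4: at line 2 remove [qcxq,iuw] add [beq] -> 4 lines: tec xhe beq nzsi
Final line 2: xhe

Answer: xhe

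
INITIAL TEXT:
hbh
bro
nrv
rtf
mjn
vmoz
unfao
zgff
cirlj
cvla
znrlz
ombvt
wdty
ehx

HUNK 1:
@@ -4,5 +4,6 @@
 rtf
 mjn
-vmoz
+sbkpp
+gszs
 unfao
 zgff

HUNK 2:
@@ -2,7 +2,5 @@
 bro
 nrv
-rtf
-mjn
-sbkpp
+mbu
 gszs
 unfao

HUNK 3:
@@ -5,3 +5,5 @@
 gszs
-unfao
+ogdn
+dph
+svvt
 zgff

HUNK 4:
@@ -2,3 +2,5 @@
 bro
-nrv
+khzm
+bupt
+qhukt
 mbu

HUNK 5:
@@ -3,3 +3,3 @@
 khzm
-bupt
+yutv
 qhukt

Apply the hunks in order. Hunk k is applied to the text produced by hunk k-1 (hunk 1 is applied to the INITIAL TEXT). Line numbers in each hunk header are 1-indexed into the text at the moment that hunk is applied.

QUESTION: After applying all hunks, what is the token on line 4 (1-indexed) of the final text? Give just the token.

Hunk 1: at line 4 remove [vmoz] add [sbkpp,gszs] -> 15 lines: hbh bro nrv rtf mjn sbkpp gszs unfao zgff cirlj cvla znrlz ombvt wdty ehx
Hunk 2: at line 2 remove [rtf,mjn,sbkpp] add [mbu] -> 13 lines: hbh bro nrv mbu gszs unfao zgff cirlj cvla znrlz ombvt wdty ehx
Hunk 3: at line 5 remove [unfao] add [ogdn,dph,svvt] -> 15 lines: hbh bro nrv mbu gszs ogdn dph svvt zgff cirlj cvla znrlz ombvt wdty ehx
Hunk 4: at line 2 remove [nrv] add [khzm,bupt,qhukt] -> 17 lines: hbh bro khzm bupt qhukt mbu gszs ogdn dph svvt zgff cirlj cvla znrlz ombvt wdty ehx
Hunk 5: at line 3 remove [bupt] add [yutv] -> 17 lines: hbh bro khzm yutv qhukt mbu gszs ogdn dph svvt zgff cirlj cvla znrlz ombvt wdty ehx
Final line 4: yutv

Answer: yutv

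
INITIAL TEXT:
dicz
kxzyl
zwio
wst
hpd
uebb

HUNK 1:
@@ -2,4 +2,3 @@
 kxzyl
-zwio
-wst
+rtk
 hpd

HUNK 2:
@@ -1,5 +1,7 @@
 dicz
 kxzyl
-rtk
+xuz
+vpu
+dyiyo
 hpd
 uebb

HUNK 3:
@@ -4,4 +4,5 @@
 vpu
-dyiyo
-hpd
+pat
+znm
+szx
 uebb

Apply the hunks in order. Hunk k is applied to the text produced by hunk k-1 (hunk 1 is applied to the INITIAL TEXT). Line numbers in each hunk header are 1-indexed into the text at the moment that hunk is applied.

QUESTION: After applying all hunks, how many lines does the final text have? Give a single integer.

Hunk 1: at line 2 remove [zwio,wst] add [rtk] -> 5 lines: dicz kxzyl rtk hpd uebb
Hunk 2: at line 1 remove [rtk] add [xuz,vpu,dyiyo] -> 7 lines: dicz kxzyl xuz vpu dyiyo hpd uebb
Hunk 3: at line 4 remove [dyiyo,hpd] add [pat,znm,szx] -> 8 lines: dicz kxzyl xuz vpu pat znm szx uebb
Final line count: 8

Answer: 8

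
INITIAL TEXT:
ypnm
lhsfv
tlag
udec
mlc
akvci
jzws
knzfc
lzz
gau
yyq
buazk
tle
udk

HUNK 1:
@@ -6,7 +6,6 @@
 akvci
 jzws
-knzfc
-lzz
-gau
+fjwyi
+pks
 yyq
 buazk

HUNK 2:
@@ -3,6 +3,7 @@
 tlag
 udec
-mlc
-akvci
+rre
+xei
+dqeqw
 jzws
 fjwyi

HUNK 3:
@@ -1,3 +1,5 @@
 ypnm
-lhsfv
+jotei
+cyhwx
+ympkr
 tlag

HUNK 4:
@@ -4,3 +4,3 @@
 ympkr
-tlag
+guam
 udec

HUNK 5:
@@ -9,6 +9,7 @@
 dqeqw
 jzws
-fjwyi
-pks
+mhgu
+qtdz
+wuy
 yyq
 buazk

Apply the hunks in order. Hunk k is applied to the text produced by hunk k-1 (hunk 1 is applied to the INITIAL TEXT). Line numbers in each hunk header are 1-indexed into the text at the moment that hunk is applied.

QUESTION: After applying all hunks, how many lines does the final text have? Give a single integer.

Answer: 17

Derivation:
Hunk 1: at line 6 remove [knzfc,lzz,gau] add [fjwyi,pks] -> 13 lines: ypnm lhsfv tlag udec mlc akvci jzws fjwyi pks yyq buazk tle udk
Hunk 2: at line 3 remove [mlc,akvci] add [rre,xei,dqeqw] -> 14 lines: ypnm lhsfv tlag udec rre xei dqeqw jzws fjwyi pks yyq buazk tle udk
Hunk 3: at line 1 remove [lhsfv] add [jotei,cyhwx,ympkr] -> 16 lines: ypnm jotei cyhwx ympkr tlag udec rre xei dqeqw jzws fjwyi pks yyq buazk tle udk
Hunk 4: at line 4 remove [tlag] add [guam] -> 16 lines: ypnm jotei cyhwx ympkr guam udec rre xei dqeqw jzws fjwyi pks yyq buazk tle udk
Hunk 5: at line 9 remove [fjwyi,pks] add [mhgu,qtdz,wuy] -> 17 lines: ypnm jotei cyhwx ympkr guam udec rre xei dqeqw jzws mhgu qtdz wuy yyq buazk tle udk
Final line count: 17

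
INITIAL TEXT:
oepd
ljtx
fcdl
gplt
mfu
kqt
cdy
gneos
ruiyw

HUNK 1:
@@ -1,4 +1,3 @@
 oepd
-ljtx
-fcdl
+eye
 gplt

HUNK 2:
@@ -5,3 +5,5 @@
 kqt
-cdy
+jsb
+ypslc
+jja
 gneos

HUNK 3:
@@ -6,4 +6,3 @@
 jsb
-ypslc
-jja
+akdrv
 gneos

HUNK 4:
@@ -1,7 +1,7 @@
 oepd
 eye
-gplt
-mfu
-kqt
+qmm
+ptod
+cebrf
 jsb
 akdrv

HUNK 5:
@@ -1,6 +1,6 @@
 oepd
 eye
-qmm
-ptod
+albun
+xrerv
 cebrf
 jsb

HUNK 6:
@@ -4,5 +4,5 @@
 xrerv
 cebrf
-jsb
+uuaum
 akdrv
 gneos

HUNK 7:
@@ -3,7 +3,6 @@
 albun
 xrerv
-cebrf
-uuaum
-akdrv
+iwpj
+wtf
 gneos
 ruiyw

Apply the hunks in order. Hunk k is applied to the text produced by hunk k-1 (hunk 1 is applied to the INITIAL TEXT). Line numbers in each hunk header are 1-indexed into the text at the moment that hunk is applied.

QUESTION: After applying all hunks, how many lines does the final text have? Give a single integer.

Answer: 8

Derivation:
Hunk 1: at line 1 remove [ljtx,fcdl] add [eye] -> 8 lines: oepd eye gplt mfu kqt cdy gneos ruiyw
Hunk 2: at line 5 remove [cdy] add [jsb,ypslc,jja] -> 10 lines: oepd eye gplt mfu kqt jsb ypslc jja gneos ruiyw
Hunk 3: at line 6 remove [ypslc,jja] add [akdrv] -> 9 lines: oepd eye gplt mfu kqt jsb akdrv gneos ruiyw
Hunk 4: at line 1 remove [gplt,mfu,kqt] add [qmm,ptod,cebrf] -> 9 lines: oepd eye qmm ptod cebrf jsb akdrv gneos ruiyw
Hunk 5: at line 1 remove [qmm,ptod] add [albun,xrerv] -> 9 lines: oepd eye albun xrerv cebrf jsb akdrv gneos ruiyw
Hunk 6: at line 4 remove [jsb] add [uuaum] -> 9 lines: oepd eye albun xrerv cebrf uuaum akdrv gneos ruiyw
Hunk 7: at line 3 remove [cebrf,uuaum,akdrv] add [iwpj,wtf] -> 8 lines: oepd eye albun xrerv iwpj wtf gneos ruiyw
Final line count: 8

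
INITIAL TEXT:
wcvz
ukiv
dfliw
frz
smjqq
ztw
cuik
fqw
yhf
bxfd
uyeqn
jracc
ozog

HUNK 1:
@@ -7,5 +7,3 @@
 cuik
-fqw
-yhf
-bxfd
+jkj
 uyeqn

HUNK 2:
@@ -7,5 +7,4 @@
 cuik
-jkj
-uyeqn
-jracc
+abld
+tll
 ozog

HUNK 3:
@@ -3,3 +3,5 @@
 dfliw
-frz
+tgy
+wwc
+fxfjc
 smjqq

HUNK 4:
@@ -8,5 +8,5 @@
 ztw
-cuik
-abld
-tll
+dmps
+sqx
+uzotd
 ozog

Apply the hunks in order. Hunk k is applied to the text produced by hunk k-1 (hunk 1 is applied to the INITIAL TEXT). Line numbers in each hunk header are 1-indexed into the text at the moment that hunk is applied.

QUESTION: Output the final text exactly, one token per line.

Hunk 1: at line 7 remove [fqw,yhf,bxfd] add [jkj] -> 11 lines: wcvz ukiv dfliw frz smjqq ztw cuik jkj uyeqn jracc ozog
Hunk 2: at line 7 remove [jkj,uyeqn,jracc] add [abld,tll] -> 10 lines: wcvz ukiv dfliw frz smjqq ztw cuik abld tll ozog
Hunk 3: at line 3 remove [frz] add [tgy,wwc,fxfjc] -> 12 lines: wcvz ukiv dfliw tgy wwc fxfjc smjqq ztw cuik abld tll ozog
Hunk 4: at line 8 remove [cuik,abld,tll] add [dmps,sqx,uzotd] -> 12 lines: wcvz ukiv dfliw tgy wwc fxfjc smjqq ztw dmps sqx uzotd ozog

Answer: wcvz
ukiv
dfliw
tgy
wwc
fxfjc
smjqq
ztw
dmps
sqx
uzotd
ozog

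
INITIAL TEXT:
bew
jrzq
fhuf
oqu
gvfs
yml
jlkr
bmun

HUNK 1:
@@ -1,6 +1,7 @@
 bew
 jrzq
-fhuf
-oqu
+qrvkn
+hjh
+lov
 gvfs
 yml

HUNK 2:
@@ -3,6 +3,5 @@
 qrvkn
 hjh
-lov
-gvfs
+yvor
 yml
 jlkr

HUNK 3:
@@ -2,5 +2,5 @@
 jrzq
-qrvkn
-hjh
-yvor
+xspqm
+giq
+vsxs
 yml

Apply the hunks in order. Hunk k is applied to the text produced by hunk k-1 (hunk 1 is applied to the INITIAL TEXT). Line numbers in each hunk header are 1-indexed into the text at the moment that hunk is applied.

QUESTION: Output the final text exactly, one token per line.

Hunk 1: at line 1 remove [fhuf,oqu] add [qrvkn,hjh,lov] -> 9 lines: bew jrzq qrvkn hjh lov gvfs yml jlkr bmun
Hunk 2: at line 3 remove [lov,gvfs] add [yvor] -> 8 lines: bew jrzq qrvkn hjh yvor yml jlkr bmun
Hunk 3: at line 2 remove [qrvkn,hjh,yvor] add [xspqm,giq,vsxs] -> 8 lines: bew jrzq xspqm giq vsxs yml jlkr bmun

Answer: bew
jrzq
xspqm
giq
vsxs
yml
jlkr
bmun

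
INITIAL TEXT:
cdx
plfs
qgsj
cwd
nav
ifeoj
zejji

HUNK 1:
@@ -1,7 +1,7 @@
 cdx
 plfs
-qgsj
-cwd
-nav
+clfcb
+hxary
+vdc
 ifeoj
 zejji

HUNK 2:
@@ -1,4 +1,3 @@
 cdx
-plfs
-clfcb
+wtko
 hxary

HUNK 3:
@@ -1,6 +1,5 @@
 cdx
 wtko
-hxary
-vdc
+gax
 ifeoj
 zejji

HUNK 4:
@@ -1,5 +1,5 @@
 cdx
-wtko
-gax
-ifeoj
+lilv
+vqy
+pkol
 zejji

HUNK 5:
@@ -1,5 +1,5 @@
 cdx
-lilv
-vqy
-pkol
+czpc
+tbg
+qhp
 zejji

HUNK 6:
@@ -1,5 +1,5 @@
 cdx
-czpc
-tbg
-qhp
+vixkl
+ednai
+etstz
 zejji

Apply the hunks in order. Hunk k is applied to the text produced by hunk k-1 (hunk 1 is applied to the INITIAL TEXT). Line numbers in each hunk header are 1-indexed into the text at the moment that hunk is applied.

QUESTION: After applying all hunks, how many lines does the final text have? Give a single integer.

Answer: 5

Derivation:
Hunk 1: at line 1 remove [qgsj,cwd,nav] add [clfcb,hxary,vdc] -> 7 lines: cdx plfs clfcb hxary vdc ifeoj zejji
Hunk 2: at line 1 remove [plfs,clfcb] add [wtko] -> 6 lines: cdx wtko hxary vdc ifeoj zejji
Hunk 3: at line 1 remove [hxary,vdc] add [gax] -> 5 lines: cdx wtko gax ifeoj zejji
Hunk 4: at line 1 remove [wtko,gax,ifeoj] add [lilv,vqy,pkol] -> 5 lines: cdx lilv vqy pkol zejji
Hunk 5: at line 1 remove [lilv,vqy,pkol] add [czpc,tbg,qhp] -> 5 lines: cdx czpc tbg qhp zejji
Hunk 6: at line 1 remove [czpc,tbg,qhp] add [vixkl,ednai,etstz] -> 5 lines: cdx vixkl ednai etstz zejji
Final line count: 5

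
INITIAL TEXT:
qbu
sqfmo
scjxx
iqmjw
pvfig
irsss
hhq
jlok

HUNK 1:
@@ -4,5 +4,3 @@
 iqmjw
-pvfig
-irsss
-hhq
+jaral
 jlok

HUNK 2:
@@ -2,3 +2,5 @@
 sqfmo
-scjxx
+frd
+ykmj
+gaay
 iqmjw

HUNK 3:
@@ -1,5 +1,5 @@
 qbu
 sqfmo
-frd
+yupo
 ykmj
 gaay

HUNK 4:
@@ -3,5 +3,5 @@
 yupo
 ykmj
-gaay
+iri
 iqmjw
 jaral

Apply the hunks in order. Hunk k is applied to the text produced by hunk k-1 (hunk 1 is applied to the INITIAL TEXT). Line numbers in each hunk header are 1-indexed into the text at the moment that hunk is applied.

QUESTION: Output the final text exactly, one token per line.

Hunk 1: at line 4 remove [pvfig,irsss,hhq] add [jaral] -> 6 lines: qbu sqfmo scjxx iqmjw jaral jlok
Hunk 2: at line 2 remove [scjxx] add [frd,ykmj,gaay] -> 8 lines: qbu sqfmo frd ykmj gaay iqmjw jaral jlok
Hunk 3: at line 1 remove [frd] add [yupo] -> 8 lines: qbu sqfmo yupo ykmj gaay iqmjw jaral jlok
Hunk 4: at line 3 remove [gaay] add [iri] -> 8 lines: qbu sqfmo yupo ykmj iri iqmjw jaral jlok

Answer: qbu
sqfmo
yupo
ykmj
iri
iqmjw
jaral
jlok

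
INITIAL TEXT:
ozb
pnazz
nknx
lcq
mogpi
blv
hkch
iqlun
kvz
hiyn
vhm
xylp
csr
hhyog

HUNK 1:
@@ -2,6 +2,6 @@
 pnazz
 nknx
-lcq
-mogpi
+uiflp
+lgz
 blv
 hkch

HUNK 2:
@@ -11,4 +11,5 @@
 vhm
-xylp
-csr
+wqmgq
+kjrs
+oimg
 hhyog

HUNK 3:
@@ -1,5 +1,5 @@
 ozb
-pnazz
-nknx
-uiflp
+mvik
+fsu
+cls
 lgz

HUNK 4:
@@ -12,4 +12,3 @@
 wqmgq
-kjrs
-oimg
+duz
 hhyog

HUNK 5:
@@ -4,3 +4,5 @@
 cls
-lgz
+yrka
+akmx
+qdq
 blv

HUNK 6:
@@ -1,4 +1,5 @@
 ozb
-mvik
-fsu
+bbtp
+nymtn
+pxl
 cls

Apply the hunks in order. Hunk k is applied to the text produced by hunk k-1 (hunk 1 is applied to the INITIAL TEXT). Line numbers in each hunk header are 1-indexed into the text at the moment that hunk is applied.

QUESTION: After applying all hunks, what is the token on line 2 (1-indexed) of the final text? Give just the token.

Hunk 1: at line 2 remove [lcq,mogpi] add [uiflp,lgz] -> 14 lines: ozb pnazz nknx uiflp lgz blv hkch iqlun kvz hiyn vhm xylp csr hhyog
Hunk 2: at line 11 remove [xylp,csr] add [wqmgq,kjrs,oimg] -> 15 lines: ozb pnazz nknx uiflp lgz blv hkch iqlun kvz hiyn vhm wqmgq kjrs oimg hhyog
Hunk 3: at line 1 remove [pnazz,nknx,uiflp] add [mvik,fsu,cls] -> 15 lines: ozb mvik fsu cls lgz blv hkch iqlun kvz hiyn vhm wqmgq kjrs oimg hhyog
Hunk 4: at line 12 remove [kjrs,oimg] add [duz] -> 14 lines: ozb mvik fsu cls lgz blv hkch iqlun kvz hiyn vhm wqmgq duz hhyog
Hunk 5: at line 4 remove [lgz] add [yrka,akmx,qdq] -> 16 lines: ozb mvik fsu cls yrka akmx qdq blv hkch iqlun kvz hiyn vhm wqmgq duz hhyog
Hunk 6: at line 1 remove [mvik,fsu] add [bbtp,nymtn,pxl] -> 17 lines: ozb bbtp nymtn pxl cls yrka akmx qdq blv hkch iqlun kvz hiyn vhm wqmgq duz hhyog
Final line 2: bbtp

Answer: bbtp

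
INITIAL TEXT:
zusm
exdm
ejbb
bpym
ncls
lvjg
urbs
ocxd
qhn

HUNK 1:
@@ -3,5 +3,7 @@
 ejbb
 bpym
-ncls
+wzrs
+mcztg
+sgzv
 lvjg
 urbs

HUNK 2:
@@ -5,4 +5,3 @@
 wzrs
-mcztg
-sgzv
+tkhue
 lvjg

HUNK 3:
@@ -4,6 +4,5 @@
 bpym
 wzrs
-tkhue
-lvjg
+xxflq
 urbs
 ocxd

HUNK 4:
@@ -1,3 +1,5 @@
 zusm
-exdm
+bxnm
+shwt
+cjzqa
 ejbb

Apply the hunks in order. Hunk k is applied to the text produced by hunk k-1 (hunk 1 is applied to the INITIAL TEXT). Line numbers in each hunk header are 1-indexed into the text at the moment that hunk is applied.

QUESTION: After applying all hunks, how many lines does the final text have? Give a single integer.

Hunk 1: at line 3 remove [ncls] add [wzrs,mcztg,sgzv] -> 11 lines: zusm exdm ejbb bpym wzrs mcztg sgzv lvjg urbs ocxd qhn
Hunk 2: at line 5 remove [mcztg,sgzv] add [tkhue] -> 10 lines: zusm exdm ejbb bpym wzrs tkhue lvjg urbs ocxd qhn
Hunk 3: at line 4 remove [tkhue,lvjg] add [xxflq] -> 9 lines: zusm exdm ejbb bpym wzrs xxflq urbs ocxd qhn
Hunk 4: at line 1 remove [exdm] add [bxnm,shwt,cjzqa] -> 11 lines: zusm bxnm shwt cjzqa ejbb bpym wzrs xxflq urbs ocxd qhn
Final line count: 11

Answer: 11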